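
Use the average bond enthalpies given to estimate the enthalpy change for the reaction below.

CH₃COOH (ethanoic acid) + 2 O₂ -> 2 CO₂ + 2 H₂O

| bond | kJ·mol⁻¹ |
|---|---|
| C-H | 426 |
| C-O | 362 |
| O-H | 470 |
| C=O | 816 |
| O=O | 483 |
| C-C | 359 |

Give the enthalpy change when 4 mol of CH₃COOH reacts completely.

ΔH = −3572 kJ

Bonds broken (reactants):
  C-C: 1 × 359 = 359
  C-H: 3 × 426 = 1278
  C-O: 1 × 362 = 362
  C=O: 1 × 816 = 816
  O-H: 1 × 470 = 470
  O=O: 2 × 483 = 966
  Σ(broken) = 4251 kJ
Bonds formed (products):
  C=O: 4 × 816 = 3264
  O-H: 4 × 470 = 1880
  Σ(formed) = 5144 kJ
ΔH = Σ(broken) − Σ(formed) = 4251 − 5144 = −893 kJ
For 4× the reaction as written: 4 × (−893) = −3572 kJ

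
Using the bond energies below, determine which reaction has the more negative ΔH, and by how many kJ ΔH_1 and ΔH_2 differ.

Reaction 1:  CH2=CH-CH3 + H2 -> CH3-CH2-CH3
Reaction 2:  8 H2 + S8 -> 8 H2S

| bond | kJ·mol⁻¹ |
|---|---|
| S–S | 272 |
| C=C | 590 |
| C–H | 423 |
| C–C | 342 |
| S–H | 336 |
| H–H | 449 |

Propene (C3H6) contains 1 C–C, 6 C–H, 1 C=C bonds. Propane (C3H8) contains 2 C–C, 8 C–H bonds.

Reaction 1, by 541 kJ

Reaction 1:
  Bonds broken (reactants):
    C–C: 1 × 342 = 342
    C–H: 6 × 423 = 2538
    C=C: 1 × 590 = 590
    H–H: 1 × 449 = 449
    Σ(broken) = 3919 kJ
  Bonds formed (products):
    C–C: 2 × 342 = 684
    C–H: 8 × 423 = 3384
    Σ(formed) = 4068 kJ
  ΔH_1 = 3919 − 4068 = −149 kJ
Reaction 2:
  Bonds broken (reactants):
    H–H: 8 × 449 = 3592
    S–S: 8 × 272 = 2176
    Σ(broken) = 5768 kJ
  Bonds formed (products):
    S–H: 16 × 336 = 5376
    Σ(formed) = 5376 kJ
  ΔH_2 = 5768 − 5376 = +392 kJ
ΔH_1 − ΔH_2 = −541 kJ, so reaction 1 has the more negative ΔH; |ΔH_1 − ΔH_2| = 541 kJ.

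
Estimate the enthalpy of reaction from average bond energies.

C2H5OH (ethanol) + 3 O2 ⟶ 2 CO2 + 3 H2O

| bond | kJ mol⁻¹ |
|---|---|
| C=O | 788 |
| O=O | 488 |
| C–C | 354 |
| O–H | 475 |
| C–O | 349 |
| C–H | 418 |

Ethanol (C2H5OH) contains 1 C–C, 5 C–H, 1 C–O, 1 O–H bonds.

ΔH ≈ −1270 kJ

Bonds broken (reactants):
  C–C: 1 × 354 = 354
  C–H: 5 × 418 = 2090
  C–O: 1 × 349 = 349
  O–H: 1 × 475 = 475
  O=O: 3 × 488 = 1464
  Σ(broken) = 4732 kJ
Bonds formed (products):
  C=O: 4 × 788 = 3152
  O–H: 6 × 475 = 2850
  Σ(formed) = 6002 kJ
ΔH = Σ(broken) − Σ(formed) = 4732 − 6002 = −1270 kJ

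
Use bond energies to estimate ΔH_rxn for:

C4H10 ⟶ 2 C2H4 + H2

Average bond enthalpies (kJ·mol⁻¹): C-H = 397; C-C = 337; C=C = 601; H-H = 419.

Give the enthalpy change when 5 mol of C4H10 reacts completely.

ΔH = +920 kJ

Bonds broken (reactants):
  C-C: 3 × 337 = 1011
  C-H: 10 × 397 = 3970
  Σ(broken) = 4981 kJ
Bonds formed (products):
  C-H: 8 × 397 = 3176
  C=C: 2 × 601 = 1202
  H-H: 1 × 419 = 419
  Σ(formed) = 4797 kJ
ΔH = Σ(broken) − Σ(formed) = 4981 − 4797 = +184 kJ
For 5× the reaction as written: 5 × (+184) = +920 kJ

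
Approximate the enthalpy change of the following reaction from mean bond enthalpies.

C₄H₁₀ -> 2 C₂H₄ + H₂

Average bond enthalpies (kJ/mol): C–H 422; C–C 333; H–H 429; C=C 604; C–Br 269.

Bonds broken (reactants):
  C–C: 3 × 333 = 999
  C–H: 10 × 422 = 4220
  Σ(broken) = 5219 kJ
Bonds formed (products):
  C–H: 8 × 422 = 3376
  C=C: 2 × 604 = 1208
  H–H: 1 × 429 = 429
  Σ(formed) = 5013 kJ
ΔH = Σ(broken) − Σ(formed) = 5219 − 5013 = +206 kJ

ΔH ≈ +206 kJ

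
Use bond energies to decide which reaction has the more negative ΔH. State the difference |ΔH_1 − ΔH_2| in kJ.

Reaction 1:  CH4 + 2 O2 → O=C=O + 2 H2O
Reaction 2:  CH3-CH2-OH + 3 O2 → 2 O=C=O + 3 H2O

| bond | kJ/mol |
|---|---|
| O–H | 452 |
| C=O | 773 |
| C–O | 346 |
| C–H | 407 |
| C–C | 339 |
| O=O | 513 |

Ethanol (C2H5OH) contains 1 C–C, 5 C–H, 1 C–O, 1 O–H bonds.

Reaction 2, by 393 kJ

Reaction 1:
  Bonds broken (reactants):
    C–H: 4 × 407 = 1628
    O=O: 2 × 513 = 1026
    Σ(broken) = 2654 kJ
  Bonds formed (products):
    C=O: 2 × 773 = 1546
    O–H: 4 × 452 = 1808
    Σ(formed) = 3354 kJ
  ΔH_1 = 2654 − 3354 = −700 kJ
Reaction 2:
  Bonds broken (reactants):
    C–C: 1 × 339 = 339
    C–H: 5 × 407 = 2035
    C–O: 1 × 346 = 346
    O–H: 1 × 452 = 452
    O=O: 3 × 513 = 1539
    Σ(broken) = 4711 kJ
  Bonds formed (products):
    C=O: 4 × 773 = 3092
    O–H: 6 × 452 = 2712
    Σ(formed) = 5804 kJ
  ΔH_2 = 4711 − 5804 = −1093 kJ
ΔH_1 − ΔH_2 = +393 kJ, so reaction 2 has the more negative ΔH; |ΔH_1 − ΔH_2| = 393 kJ.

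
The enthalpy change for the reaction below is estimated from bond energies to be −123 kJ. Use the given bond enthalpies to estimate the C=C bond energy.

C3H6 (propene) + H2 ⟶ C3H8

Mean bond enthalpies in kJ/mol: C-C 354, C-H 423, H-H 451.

Let D be the C=C bond energy.
Σ(broken) = 1×354 + 6×423 + 1×D + 1×451 = 3343 + D
Σ(formed) = 2×354 + 8×423 = 4092
ΔH = Σ(broken) − Σ(formed) = (3343 + D) − (4092) = −749 + D
Setting this equal to −123 kJ gives D = 626 kJ/mol.

D(C=C) ≈ 626 kJ/mol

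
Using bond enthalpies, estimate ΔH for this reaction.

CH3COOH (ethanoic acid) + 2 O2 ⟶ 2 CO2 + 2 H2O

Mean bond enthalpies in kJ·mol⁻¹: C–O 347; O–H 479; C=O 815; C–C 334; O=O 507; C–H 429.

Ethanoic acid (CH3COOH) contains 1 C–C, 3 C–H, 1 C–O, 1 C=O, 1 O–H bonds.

ΔH ≈ −900 kJ

Bonds broken (reactants):
  C–C: 1 × 334 = 334
  C–H: 3 × 429 = 1287
  C–O: 1 × 347 = 347
  C=O: 1 × 815 = 815
  O–H: 1 × 479 = 479
  O=O: 2 × 507 = 1014
  Σ(broken) = 4276 kJ
Bonds formed (products):
  C=O: 4 × 815 = 3260
  O–H: 4 × 479 = 1916
  Σ(formed) = 5176 kJ
ΔH = Σ(broken) − Σ(formed) = 4276 − 5176 = −900 kJ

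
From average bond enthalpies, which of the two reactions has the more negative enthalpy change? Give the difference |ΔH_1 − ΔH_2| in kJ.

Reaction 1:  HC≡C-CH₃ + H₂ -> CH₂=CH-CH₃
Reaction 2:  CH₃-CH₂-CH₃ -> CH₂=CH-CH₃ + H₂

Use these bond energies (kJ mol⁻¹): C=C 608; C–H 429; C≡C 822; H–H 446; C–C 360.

Reaction 1:
  Bonds broken (reactants):
    C≡C: 1 × 822 = 822
    C–C: 1 × 360 = 360
    C–H: 4 × 429 = 1716
    H–H: 1 × 446 = 446
    Σ(broken) = 3344 kJ
  Bonds formed (products):
    C–C: 1 × 360 = 360
    C–H: 6 × 429 = 2574
    C=C: 1 × 608 = 608
    Σ(formed) = 3542 kJ
  ΔH_1 = 3344 − 3542 = −198 kJ
Reaction 2:
  Bonds broken (reactants):
    C–C: 2 × 360 = 720
    C–H: 8 × 429 = 3432
    Σ(broken) = 4152 kJ
  Bonds formed (products):
    C–C: 1 × 360 = 360
    C–H: 6 × 429 = 2574
    C=C: 1 × 608 = 608
    H–H: 1 × 446 = 446
    Σ(formed) = 3988 kJ
  ΔH_2 = 4152 − 3988 = +164 kJ
ΔH_1 − ΔH_2 = −362 kJ, so reaction 1 has the more negative ΔH; |ΔH_1 − ΔH_2| = 362 kJ.

Reaction 1, by 362 kJ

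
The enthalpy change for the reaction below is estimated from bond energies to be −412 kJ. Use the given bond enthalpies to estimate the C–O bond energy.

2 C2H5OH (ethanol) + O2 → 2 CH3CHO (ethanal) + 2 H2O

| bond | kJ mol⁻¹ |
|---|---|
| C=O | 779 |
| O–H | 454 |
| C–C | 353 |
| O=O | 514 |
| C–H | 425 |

Let D be the C–O bond energy.
Σ(broken) = 2×353 + 10×425 + 2×D + 2×454 + 1×514 = 6378 + 2D
Σ(formed) = 2×353 + 8×425 + 2×779 + 4×454 = 7480
ΔH = Σ(broken) − Σ(formed) = (6378 + 2D) − (7480) = −1102 + 2D
Setting this equal to −412 kJ gives 2D = 690, so D = 345 kJ/mol.

D(C–O) ≈ 345 kJ/mol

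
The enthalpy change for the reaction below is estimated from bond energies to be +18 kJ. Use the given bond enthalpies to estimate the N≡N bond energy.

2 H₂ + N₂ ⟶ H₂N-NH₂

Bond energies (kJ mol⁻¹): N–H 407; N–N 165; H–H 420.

Let D be the N≡N bond energy.
Σ(broken) = 2×420 + 1×D = 840 + D
Σ(formed) = 4×407 + 1×165 = 1793
ΔH = Σ(broken) − Σ(formed) = (840 + D) − (1793) = −953 + D
Setting this equal to +18 kJ gives D = 971 kJ/mol.

D(N≡N) ≈ 971 kJ/mol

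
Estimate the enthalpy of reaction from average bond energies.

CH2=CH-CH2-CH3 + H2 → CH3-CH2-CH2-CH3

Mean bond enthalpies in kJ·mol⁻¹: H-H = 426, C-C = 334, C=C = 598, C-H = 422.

Bonds broken (reactants):
  C-C: 2 × 334 = 668
  C-H: 8 × 422 = 3376
  C=C: 1 × 598 = 598
  H-H: 1 × 426 = 426
  Σ(broken) = 5068 kJ
Bonds formed (products):
  C-C: 3 × 334 = 1002
  C-H: 10 × 422 = 4220
  Σ(formed) = 5222 kJ
ΔH = Σ(broken) − Σ(formed) = 5068 − 5222 = −154 kJ

ΔH ≈ −154 kJ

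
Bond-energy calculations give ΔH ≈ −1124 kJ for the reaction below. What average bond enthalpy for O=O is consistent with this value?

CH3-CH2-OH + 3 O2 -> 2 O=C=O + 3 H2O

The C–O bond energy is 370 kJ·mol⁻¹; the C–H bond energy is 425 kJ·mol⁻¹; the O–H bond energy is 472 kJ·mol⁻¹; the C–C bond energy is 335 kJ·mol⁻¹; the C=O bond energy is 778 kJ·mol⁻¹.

D(O=O) ≈ 506 kJ/mol

Let D be the O=O bond energy.
Σ(broken) = 1×335 + 5×425 + 1×370 + 1×472 + 3×D = 3302 + 3D
Σ(formed) = 4×778 + 6×472 = 5944
ΔH = Σ(broken) − Σ(formed) = (3302 + 3D) − (5944) = −2642 + 3D
Setting this equal to −1124 kJ gives 3D = 1518, so D = 506 kJ/mol.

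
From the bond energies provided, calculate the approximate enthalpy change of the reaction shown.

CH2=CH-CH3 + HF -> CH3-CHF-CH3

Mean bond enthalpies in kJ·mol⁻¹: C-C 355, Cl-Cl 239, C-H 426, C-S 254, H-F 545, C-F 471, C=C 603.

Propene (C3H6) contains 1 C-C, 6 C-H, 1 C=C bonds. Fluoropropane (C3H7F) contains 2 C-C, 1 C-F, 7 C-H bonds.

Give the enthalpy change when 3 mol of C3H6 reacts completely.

Bonds broken (reactants):
  C-C: 1 × 355 = 355
  C-H: 6 × 426 = 2556
  C=C: 1 × 603 = 603
  H-F: 1 × 545 = 545
  Σ(broken) = 4059 kJ
Bonds formed (products):
  C-C: 2 × 355 = 710
  C-F: 1 × 471 = 471
  C-H: 7 × 426 = 2982
  Σ(formed) = 4163 kJ
ΔH = Σ(broken) − Σ(formed) = 4059 − 4163 = −104 kJ
For 3× the reaction as written: 3 × (−104) = −312 kJ

ΔH = −312 kJ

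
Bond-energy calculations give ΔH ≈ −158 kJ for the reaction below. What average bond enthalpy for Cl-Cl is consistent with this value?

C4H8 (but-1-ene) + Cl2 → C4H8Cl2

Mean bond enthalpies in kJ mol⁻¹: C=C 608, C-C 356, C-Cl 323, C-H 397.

D(Cl-Cl) ≈ 236 kJ/mol

Let D be the Cl-Cl bond energy.
Σ(broken) = 2×356 + 8×397 + 1×608 + 1×D = 4496 + D
Σ(formed) = 3×356 + 2×323 + 8×397 = 4890
ΔH = Σ(broken) − Σ(formed) = (4496 + D) − (4890) = −394 + D
Setting this equal to −158 kJ gives D = 236 kJ/mol.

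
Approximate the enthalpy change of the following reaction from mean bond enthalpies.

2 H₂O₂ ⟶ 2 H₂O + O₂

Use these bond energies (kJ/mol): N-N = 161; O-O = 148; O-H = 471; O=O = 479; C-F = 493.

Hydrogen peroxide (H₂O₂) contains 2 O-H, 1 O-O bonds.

ΔH ≈ −183 kJ

Bonds broken (reactants):
  O-H: 4 × 471 = 1884
  O-O: 2 × 148 = 296
  Σ(broken) = 2180 kJ
Bonds formed (products):
  O-H: 4 × 471 = 1884
  O=O: 1 × 479 = 479
  Σ(formed) = 2363 kJ
ΔH = Σ(broken) − Σ(formed) = 2180 − 2363 = −183 kJ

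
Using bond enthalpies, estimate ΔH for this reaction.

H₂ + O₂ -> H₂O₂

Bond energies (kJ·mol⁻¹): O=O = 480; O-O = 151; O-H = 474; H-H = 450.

ΔH ≈ −169 kJ

Bonds broken (reactants):
  H-H: 1 × 450 = 450
  O=O: 1 × 480 = 480
  Σ(broken) = 930 kJ
Bonds formed (products):
  O-H: 2 × 474 = 948
  O-O: 1 × 151 = 151
  Σ(formed) = 1099 kJ
ΔH = Σ(broken) − Σ(formed) = 930 − 1099 = −169 kJ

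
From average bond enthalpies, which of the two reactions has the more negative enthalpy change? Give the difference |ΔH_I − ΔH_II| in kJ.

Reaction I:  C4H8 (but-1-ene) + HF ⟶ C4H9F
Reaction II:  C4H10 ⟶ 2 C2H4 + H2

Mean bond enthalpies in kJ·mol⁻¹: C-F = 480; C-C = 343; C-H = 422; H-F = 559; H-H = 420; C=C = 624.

Reaction I, by 267 kJ

Reaction I:
  Bonds broken (reactants):
    C-C: 2 × 343 = 686
    C-H: 8 × 422 = 3376
    C=C: 1 × 624 = 624
    H-F: 1 × 559 = 559
    Σ(broken) = 5245 kJ
  Bonds formed (products):
    C-C: 3 × 343 = 1029
    C-F: 1 × 480 = 480
    C-H: 9 × 422 = 3798
    Σ(formed) = 5307 kJ
  ΔH_I = 5245 − 5307 = −62 kJ
Reaction II:
  Bonds broken (reactants):
    C-C: 3 × 343 = 1029
    C-H: 10 × 422 = 4220
    Σ(broken) = 5249 kJ
  Bonds formed (products):
    C-H: 8 × 422 = 3376
    C=C: 2 × 624 = 1248
    H-H: 1 × 420 = 420
    Σ(formed) = 5044 kJ
  ΔH_II = 5249 − 5044 = +205 kJ
ΔH_I − ΔH_II = −267 kJ, so reaction I has the more negative ΔH; |ΔH_I − ΔH_II| = 267 kJ.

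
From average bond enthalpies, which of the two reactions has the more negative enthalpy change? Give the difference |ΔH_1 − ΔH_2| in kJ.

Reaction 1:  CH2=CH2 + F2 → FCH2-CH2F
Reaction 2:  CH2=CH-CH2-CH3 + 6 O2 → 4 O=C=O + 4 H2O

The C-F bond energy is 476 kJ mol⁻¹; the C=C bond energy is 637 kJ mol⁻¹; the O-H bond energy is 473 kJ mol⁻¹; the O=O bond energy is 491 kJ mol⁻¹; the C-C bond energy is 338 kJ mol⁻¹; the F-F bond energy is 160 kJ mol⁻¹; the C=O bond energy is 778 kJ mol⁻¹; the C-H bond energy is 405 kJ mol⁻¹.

Reaction 1:
  Bonds broken (reactants):
    C-H: 4 × 405 = 1620
    C=C: 1 × 637 = 637
    F-F: 1 × 160 = 160
    Σ(broken) = 2417 kJ
  Bonds formed (products):
    C-C: 1 × 338 = 338
    C-F: 2 × 476 = 952
    C-H: 4 × 405 = 1620
    Σ(formed) = 2910 kJ
  ΔH_1 = 2417 − 2910 = −493 kJ
Reaction 2:
  Bonds broken (reactants):
    C-C: 2 × 338 = 676
    C-H: 8 × 405 = 3240
    C=C: 1 × 637 = 637
    O=O: 6 × 491 = 2946
    Σ(broken) = 7499 kJ
  Bonds formed (products):
    C=O: 8 × 778 = 6224
    O-H: 8 × 473 = 3784
    Σ(formed) = 10008 kJ
  ΔH_2 = 7499 − 10008 = −2509 kJ
ΔH_1 − ΔH_2 = +2016 kJ, so reaction 2 has the more negative ΔH; |ΔH_1 − ΔH_2| = 2016 kJ.

Reaction 2, by 2016 kJ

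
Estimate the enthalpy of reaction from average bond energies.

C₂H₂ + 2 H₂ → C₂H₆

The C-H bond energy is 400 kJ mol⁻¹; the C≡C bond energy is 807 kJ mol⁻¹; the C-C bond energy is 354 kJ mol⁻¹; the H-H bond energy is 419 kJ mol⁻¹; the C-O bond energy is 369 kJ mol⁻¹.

Bonds broken (reactants):
  C≡C: 1 × 807 = 807
  C-H: 2 × 400 = 800
  H-H: 2 × 419 = 838
  Σ(broken) = 2445 kJ
Bonds formed (products):
  C-C: 1 × 354 = 354
  C-H: 6 × 400 = 2400
  Σ(formed) = 2754 kJ
ΔH = Σ(broken) − Σ(formed) = 2445 − 2754 = −309 kJ

ΔH ≈ −309 kJ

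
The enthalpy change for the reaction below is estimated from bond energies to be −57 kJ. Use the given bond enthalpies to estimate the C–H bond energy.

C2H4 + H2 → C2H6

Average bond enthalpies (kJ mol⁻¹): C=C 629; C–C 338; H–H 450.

Let D be the C–H bond energy.
Σ(broken) = 4×D + 1×629 + 1×450 = 1079 + 4D
Σ(formed) = 1×338 + 6×D = 338 + 6D
ΔH = Σ(broken) − Σ(formed) = (1079 + 4D) − (338 + 6D) = +741 − 2D
Setting this equal to −57 kJ gives 2D = 798, so D = 399 kJ/mol.

D(C–H) ≈ 399 kJ/mol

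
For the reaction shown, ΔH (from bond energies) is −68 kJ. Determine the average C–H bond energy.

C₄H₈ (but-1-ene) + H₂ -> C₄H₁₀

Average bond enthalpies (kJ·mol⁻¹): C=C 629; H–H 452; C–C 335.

Let D be the C–H bond energy.
Σ(broken) = 2×335 + 8×D + 1×629 + 1×452 = 1751 + 8D
Σ(formed) = 3×335 + 10×D = 1005 + 10D
ΔH = Σ(broken) − Σ(formed) = (1751 + 8D) − (1005 + 10D) = +746 − 2D
Setting this equal to −68 kJ gives 2D = 814, so D = 407 kJ/mol.

D(C–H) ≈ 407 kJ/mol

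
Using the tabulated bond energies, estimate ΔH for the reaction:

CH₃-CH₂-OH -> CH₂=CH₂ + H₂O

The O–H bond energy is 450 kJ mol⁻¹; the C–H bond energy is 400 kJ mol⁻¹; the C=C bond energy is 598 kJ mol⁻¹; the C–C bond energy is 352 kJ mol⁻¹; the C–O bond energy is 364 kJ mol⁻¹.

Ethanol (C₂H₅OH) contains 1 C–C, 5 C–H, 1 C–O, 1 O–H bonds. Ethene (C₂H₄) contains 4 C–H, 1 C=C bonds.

ΔH ≈ +68 kJ

Bonds broken (reactants):
  C–C: 1 × 352 = 352
  C–H: 5 × 400 = 2000
  C–O: 1 × 364 = 364
  O–H: 1 × 450 = 450
  Σ(broken) = 3166 kJ
Bonds formed (products):
  C–H: 4 × 400 = 1600
  C=C: 1 × 598 = 598
  O–H: 2 × 450 = 900
  Σ(formed) = 3098 kJ
ΔH = Σ(broken) − Σ(formed) = 3166 − 3098 = +68 kJ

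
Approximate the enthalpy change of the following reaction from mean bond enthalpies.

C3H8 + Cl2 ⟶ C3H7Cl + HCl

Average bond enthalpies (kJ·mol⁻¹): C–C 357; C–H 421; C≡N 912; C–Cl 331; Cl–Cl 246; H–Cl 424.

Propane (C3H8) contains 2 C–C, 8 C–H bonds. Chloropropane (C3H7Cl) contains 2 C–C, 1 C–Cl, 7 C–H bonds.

ΔH ≈ −88 kJ

Bonds broken (reactants):
  C–C: 2 × 357 = 714
  C–H: 8 × 421 = 3368
  Cl–Cl: 1 × 246 = 246
  Σ(broken) = 4328 kJ
Bonds formed (products):
  C–C: 2 × 357 = 714
  C–Cl: 1 × 331 = 331
  C–H: 7 × 421 = 2947
  H–Cl: 1 × 424 = 424
  Σ(formed) = 4416 kJ
ΔH = Σ(broken) − Σ(formed) = 4328 − 4416 = −88 kJ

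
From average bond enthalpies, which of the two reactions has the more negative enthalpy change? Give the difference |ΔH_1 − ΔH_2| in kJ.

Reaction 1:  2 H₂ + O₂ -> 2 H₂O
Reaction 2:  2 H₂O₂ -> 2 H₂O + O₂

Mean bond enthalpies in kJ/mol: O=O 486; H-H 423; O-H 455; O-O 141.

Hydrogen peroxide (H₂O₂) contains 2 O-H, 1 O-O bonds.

Reaction 1, by 284 kJ

Reaction 1:
  Bonds broken (reactants):
    H-H: 2 × 423 = 846
    O=O: 1 × 486 = 486
    Σ(broken) = 1332 kJ
  Bonds formed (products):
    O-H: 4 × 455 = 1820
    Σ(formed) = 1820 kJ
  ΔH_1 = 1332 − 1820 = −488 kJ
Reaction 2:
  Bonds broken (reactants):
    O-H: 4 × 455 = 1820
    O-O: 2 × 141 = 282
    Σ(broken) = 2102 kJ
  Bonds formed (products):
    O-H: 4 × 455 = 1820
    O=O: 1 × 486 = 486
    Σ(formed) = 2306 kJ
  ΔH_2 = 2102 − 2306 = −204 kJ
ΔH_1 − ΔH_2 = −284 kJ, so reaction 1 has the more negative ΔH; |ΔH_1 − ΔH_2| = 284 kJ.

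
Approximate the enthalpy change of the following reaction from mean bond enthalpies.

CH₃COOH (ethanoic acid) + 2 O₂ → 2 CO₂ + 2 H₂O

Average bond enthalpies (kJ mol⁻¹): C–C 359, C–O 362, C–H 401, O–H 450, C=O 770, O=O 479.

Bonds broken (reactants):
  C–C: 1 × 359 = 359
  C–H: 3 × 401 = 1203
  C–O: 1 × 362 = 362
  C=O: 1 × 770 = 770
  O–H: 1 × 450 = 450
  O=O: 2 × 479 = 958
  Σ(broken) = 4102 kJ
Bonds formed (products):
  C=O: 4 × 770 = 3080
  O–H: 4 × 450 = 1800
  Σ(formed) = 4880 kJ
ΔH = Σ(broken) − Σ(formed) = 4102 − 4880 = −778 kJ

ΔH ≈ −778 kJ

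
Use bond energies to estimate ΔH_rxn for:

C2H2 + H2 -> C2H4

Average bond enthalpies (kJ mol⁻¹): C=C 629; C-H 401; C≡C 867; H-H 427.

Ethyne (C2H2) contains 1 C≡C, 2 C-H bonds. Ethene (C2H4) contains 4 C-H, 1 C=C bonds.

Bonds broken (reactants):
  C≡C: 1 × 867 = 867
  C-H: 2 × 401 = 802
  H-H: 1 × 427 = 427
  Σ(broken) = 2096 kJ
Bonds formed (products):
  C-H: 4 × 401 = 1604
  C=C: 1 × 629 = 629
  Σ(formed) = 2233 kJ
ΔH = Σ(broken) − Σ(formed) = 2096 − 2233 = −137 kJ

ΔH ≈ −137 kJ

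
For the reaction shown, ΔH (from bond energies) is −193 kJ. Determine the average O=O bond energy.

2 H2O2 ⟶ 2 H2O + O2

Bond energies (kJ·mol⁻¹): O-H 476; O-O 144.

Let D be the O=O bond energy.
Σ(broken) = 4×476 + 2×144 = 2192
Σ(formed) = 4×476 + 1×D = 1904 + D
ΔH = Σ(broken) − Σ(formed) = (2192) − (1904 + D) = +288 − D
Setting this equal to −193 kJ gives D = 481 kJ/mol.

D(O=O) ≈ 481 kJ/mol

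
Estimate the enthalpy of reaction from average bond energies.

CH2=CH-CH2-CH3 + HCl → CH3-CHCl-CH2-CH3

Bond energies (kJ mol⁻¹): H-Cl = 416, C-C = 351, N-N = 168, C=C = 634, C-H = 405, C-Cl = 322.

ΔH ≈ −28 kJ

Bonds broken (reactants):
  C-C: 2 × 351 = 702
  C-H: 8 × 405 = 3240
  C=C: 1 × 634 = 634
  H-Cl: 1 × 416 = 416
  Σ(broken) = 4992 kJ
Bonds formed (products):
  C-C: 3 × 351 = 1053
  C-Cl: 1 × 322 = 322
  C-H: 9 × 405 = 3645
  Σ(formed) = 5020 kJ
ΔH = Σ(broken) − Σ(formed) = 4992 − 5020 = −28 kJ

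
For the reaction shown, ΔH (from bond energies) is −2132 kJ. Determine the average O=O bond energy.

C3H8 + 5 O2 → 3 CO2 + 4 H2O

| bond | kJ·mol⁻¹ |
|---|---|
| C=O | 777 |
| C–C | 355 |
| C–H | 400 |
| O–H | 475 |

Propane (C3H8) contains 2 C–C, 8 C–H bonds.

Let D be the O=O bond energy.
Σ(broken) = 2×355 + 8×400 + 5×D = 3910 + 5D
Σ(formed) = 6×777 + 8×475 = 8462
ΔH = Σ(broken) − Σ(formed) = (3910 + 5D) − (8462) = −4552 + 5D
Setting this equal to −2132 kJ gives 5D = 2420, so D = 484 kJ/mol.

D(O=O) ≈ 484 kJ/mol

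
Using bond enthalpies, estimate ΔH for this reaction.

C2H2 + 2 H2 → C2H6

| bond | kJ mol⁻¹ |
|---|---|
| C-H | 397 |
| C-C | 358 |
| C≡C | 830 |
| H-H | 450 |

ΔH ≈ −216 kJ

Bonds broken (reactants):
  C≡C: 1 × 830 = 830
  C-H: 2 × 397 = 794
  H-H: 2 × 450 = 900
  Σ(broken) = 2524 kJ
Bonds formed (products):
  C-C: 1 × 358 = 358
  C-H: 6 × 397 = 2382
  Σ(formed) = 2740 kJ
ΔH = Σ(broken) − Σ(formed) = 2524 − 2740 = −216 kJ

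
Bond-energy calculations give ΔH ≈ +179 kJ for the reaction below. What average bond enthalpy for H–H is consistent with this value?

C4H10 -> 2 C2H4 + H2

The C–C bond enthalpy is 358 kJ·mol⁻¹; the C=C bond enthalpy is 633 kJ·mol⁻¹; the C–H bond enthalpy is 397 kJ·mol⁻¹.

Let D be the H–H bond energy.
Σ(broken) = 3×358 + 10×397 = 5044
Σ(formed) = 8×397 + 2×633 + 1×D = 4442 + D
ΔH = Σ(broken) − Σ(formed) = (5044) − (4442 + D) = +602 − D
Setting this equal to +179 kJ gives D = 423 kJ/mol.

D(H–H) ≈ 423 kJ/mol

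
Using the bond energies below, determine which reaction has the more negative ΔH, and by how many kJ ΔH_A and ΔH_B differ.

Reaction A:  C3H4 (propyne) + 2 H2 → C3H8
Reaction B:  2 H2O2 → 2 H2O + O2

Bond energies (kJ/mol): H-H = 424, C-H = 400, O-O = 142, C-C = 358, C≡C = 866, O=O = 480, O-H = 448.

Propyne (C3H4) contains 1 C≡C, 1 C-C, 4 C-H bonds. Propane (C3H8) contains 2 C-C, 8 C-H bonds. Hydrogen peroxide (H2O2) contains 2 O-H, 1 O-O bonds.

Reaction A:
  Bonds broken (reactants):
    C≡C: 1 × 866 = 866
    C-C: 1 × 358 = 358
    C-H: 4 × 400 = 1600
    H-H: 2 × 424 = 848
    Σ(broken) = 3672 kJ
  Bonds formed (products):
    C-C: 2 × 358 = 716
    C-H: 8 × 400 = 3200
    Σ(formed) = 3916 kJ
  ΔH_A = 3672 − 3916 = −244 kJ
Reaction B:
  Bonds broken (reactants):
    O-H: 4 × 448 = 1792
    O-O: 2 × 142 = 284
    Σ(broken) = 2076 kJ
  Bonds formed (products):
    O-H: 4 × 448 = 1792
    O=O: 1 × 480 = 480
    Σ(formed) = 2272 kJ
  ΔH_B = 2076 − 2272 = −196 kJ
ΔH_A − ΔH_B = −48 kJ, so reaction A has the more negative ΔH; |ΔH_A − ΔH_B| = 48 kJ.

Reaction A, by 48 kJ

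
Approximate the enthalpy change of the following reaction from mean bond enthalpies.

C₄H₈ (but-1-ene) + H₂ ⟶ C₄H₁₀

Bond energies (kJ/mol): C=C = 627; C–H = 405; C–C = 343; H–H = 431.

Bonds broken (reactants):
  C–C: 2 × 343 = 686
  C–H: 8 × 405 = 3240
  C=C: 1 × 627 = 627
  H–H: 1 × 431 = 431
  Σ(broken) = 4984 kJ
Bonds formed (products):
  C–C: 3 × 343 = 1029
  C–H: 10 × 405 = 4050
  Σ(formed) = 5079 kJ
ΔH = Σ(broken) − Σ(formed) = 4984 − 5079 = −95 kJ

ΔH ≈ −95 kJ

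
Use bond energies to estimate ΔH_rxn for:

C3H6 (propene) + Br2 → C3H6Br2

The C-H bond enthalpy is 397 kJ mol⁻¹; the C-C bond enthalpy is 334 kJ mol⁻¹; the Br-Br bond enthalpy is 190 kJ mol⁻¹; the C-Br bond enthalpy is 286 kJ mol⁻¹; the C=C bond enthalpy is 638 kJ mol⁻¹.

ΔH ≈ −78 kJ

Bonds broken (reactants):
  Br-Br: 1 × 190 = 190
  C-C: 1 × 334 = 334
  C-H: 6 × 397 = 2382
  C=C: 1 × 638 = 638
  Σ(broken) = 3544 kJ
Bonds formed (products):
  C-Br: 2 × 286 = 572
  C-C: 2 × 334 = 668
  C-H: 6 × 397 = 2382
  Σ(formed) = 3622 kJ
ΔH = Σ(broken) − Σ(formed) = 3544 − 3622 = −78 kJ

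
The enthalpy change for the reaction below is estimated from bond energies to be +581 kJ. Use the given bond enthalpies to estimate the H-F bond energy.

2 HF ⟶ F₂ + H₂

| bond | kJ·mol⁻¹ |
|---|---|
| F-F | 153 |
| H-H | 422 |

Let D be the H-F bond energy.
Σ(broken) = 2×D = 2D
Σ(formed) = 1×153 + 1×422 = 575
ΔH = Σ(broken) − Σ(formed) = (2D) − (575) = −575 + 2D
Setting this equal to +581 kJ gives 2D = 1156, so D = 578 kJ/mol.

D(H-F) ≈ 578 kJ/mol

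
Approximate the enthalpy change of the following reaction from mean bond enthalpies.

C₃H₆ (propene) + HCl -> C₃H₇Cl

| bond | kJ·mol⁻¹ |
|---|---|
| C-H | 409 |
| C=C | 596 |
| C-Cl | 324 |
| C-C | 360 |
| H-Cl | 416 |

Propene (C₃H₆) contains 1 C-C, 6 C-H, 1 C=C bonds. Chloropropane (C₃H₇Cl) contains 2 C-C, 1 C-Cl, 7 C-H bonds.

ΔH ≈ −81 kJ

Bonds broken (reactants):
  C-C: 1 × 360 = 360
  C-H: 6 × 409 = 2454
  C=C: 1 × 596 = 596
  H-Cl: 1 × 416 = 416
  Σ(broken) = 3826 kJ
Bonds formed (products):
  C-C: 2 × 360 = 720
  C-Cl: 1 × 324 = 324
  C-H: 7 × 409 = 2863
  Σ(formed) = 3907 kJ
ΔH = Σ(broken) − Σ(formed) = 3826 − 3907 = −81 kJ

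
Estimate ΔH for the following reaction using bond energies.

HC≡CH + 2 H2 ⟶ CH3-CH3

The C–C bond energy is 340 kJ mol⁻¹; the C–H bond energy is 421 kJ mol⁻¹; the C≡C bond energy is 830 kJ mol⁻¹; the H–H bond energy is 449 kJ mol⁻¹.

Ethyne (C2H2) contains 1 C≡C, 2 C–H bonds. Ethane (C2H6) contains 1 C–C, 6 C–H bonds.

ΔH ≈ −296 kJ

Bonds broken (reactants):
  C≡C: 1 × 830 = 830
  C–H: 2 × 421 = 842
  H–H: 2 × 449 = 898
  Σ(broken) = 2570 kJ
Bonds formed (products):
  C–C: 1 × 340 = 340
  C–H: 6 × 421 = 2526
  Σ(formed) = 2866 kJ
ΔH = Σ(broken) − Σ(formed) = 2570 − 2866 = −296 kJ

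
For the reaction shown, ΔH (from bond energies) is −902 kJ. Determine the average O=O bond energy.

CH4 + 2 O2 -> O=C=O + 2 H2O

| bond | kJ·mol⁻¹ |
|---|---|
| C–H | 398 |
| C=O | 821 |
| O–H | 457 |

D(O=O) ≈ 488 kJ/mol

Let D be the O=O bond energy.
Σ(broken) = 4×398 + 2×D = 1592 + 2D
Σ(formed) = 2×821 + 4×457 = 3470
ΔH = Σ(broken) − Σ(formed) = (1592 + 2D) − (3470) = −1878 + 2D
Setting this equal to −902 kJ gives 2D = 976, so D = 488 kJ/mol.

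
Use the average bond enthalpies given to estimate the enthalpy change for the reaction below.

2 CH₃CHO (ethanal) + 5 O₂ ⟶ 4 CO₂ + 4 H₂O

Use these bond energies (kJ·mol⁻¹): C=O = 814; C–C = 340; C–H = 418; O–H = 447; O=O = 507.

ΔH ≈ −1901 kJ

Bonds broken (reactants):
  C–C: 2 × 340 = 680
  C–H: 8 × 418 = 3344
  C=O: 2 × 814 = 1628
  O=O: 5 × 507 = 2535
  Σ(broken) = 8187 kJ
Bonds formed (products):
  C=O: 8 × 814 = 6512
  O–H: 8 × 447 = 3576
  Σ(formed) = 10088 kJ
ΔH = Σ(broken) − Σ(formed) = 8187 − 10088 = −1901 kJ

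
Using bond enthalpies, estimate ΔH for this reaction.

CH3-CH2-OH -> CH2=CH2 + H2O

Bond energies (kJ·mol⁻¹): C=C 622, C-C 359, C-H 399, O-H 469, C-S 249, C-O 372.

Bonds broken (reactants):
  C-C: 1 × 359 = 359
  C-H: 5 × 399 = 1995
  C-O: 1 × 372 = 372
  O-H: 1 × 469 = 469
  Σ(broken) = 3195 kJ
Bonds formed (products):
  C-H: 4 × 399 = 1596
  C=C: 1 × 622 = 622
  O-H: 2 × 469 = 938
  Σ(formed) = 3156 kJ
ΔH = Σ(broken) − Σ(formed) = 3195 − 3156 = +39 kJ

ΔH ≈ +39 kJ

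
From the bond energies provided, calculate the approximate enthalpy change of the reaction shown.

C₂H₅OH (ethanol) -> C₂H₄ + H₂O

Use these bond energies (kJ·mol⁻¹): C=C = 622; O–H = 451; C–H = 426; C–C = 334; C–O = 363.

Bonds broken (reactants):
  C–C: 1 × 334 = 334
  C–H: 5 × 426 = 2130
  C–O: 1 × 363 = 363
  O–H: 1 × 451 = 451
  Σ(broken) = 3278 kJ
Bonds formed (products):
  C–H: 4 × 426 = 1704
  C=C: 1 × 622 = 622
  O–H: 2 × 451 = 902
  Σ(formed) = 3228 kJ
ΔH = Σ(broken) − Σ(formed) = 3278 − 3228 = +50 kJ

ΔH ≈ +50 kJ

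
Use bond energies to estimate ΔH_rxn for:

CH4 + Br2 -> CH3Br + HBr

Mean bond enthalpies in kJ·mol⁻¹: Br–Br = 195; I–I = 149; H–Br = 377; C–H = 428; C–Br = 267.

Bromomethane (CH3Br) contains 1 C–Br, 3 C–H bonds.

Bonds broken (reactants):
  Br–Br: 1 × 195 = 195
  C–H: 4 × 428 = 1712
  Σ(broken) = 1907 kJ
Bonds formed (products):
  C–Br: 1 × 267 = 267
  C–H: 3 × 428 = 1284
  H–Br: 1 × 377 = 377
  Σ(formed) = 1928 kJ
ΔH = Σ(broken) − Σ(formed) = 1907 − 1928 = −21 kJ

ΔH ≈ −21 kJ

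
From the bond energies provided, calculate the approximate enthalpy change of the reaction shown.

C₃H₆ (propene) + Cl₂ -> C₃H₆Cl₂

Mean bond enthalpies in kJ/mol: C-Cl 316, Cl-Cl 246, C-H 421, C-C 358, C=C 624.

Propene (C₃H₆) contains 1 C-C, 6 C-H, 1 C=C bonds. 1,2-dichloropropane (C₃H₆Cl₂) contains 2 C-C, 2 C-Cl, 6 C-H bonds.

Bonds broken (reactants):
  C-C: 1 × 358 = 358
  C-H: 6 × 421 = 2526
  C=C: 1 × 624 = 624
  Cl-Cl: 1 × 246 = 246
  Σ(broken) = 3754 kJ
Bonds formed (products):
  C-C: 2 × 358 = 716
  C-Cl: 2 × 316 = 632
  C-H: 6 × 421 = 2526
  Σ(formed) = 3874 kJ
ΔH = Σ(broken) − Σ(formed) = 3754 − 3874 = −120 kJ

ΔH ≈ −120 kJ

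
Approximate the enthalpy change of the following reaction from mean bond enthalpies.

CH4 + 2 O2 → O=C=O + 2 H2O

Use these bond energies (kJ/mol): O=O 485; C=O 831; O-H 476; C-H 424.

Bonds broken (reactants):
  C-H: 4 × 424 = 1696
  O=O: 2 × 485 = 970
  Σ(broken) = 2666 kJ
Bonds formed (products):
  C=O: 2 × 831 = 1662
  O-H: 4 × 476 = 1904
  Σ(formed) = 3566 kJ
ΔH = Σ(broken) − Σ(formed) = 2666 − 3566 = −900 kJ

ΔH ≈ −900 kJ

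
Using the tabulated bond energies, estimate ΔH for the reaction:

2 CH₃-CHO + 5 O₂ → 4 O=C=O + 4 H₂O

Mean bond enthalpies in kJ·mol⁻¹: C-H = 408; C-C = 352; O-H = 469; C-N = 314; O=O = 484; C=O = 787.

Bonds broken (reactants):
  C-C: 2 × 352 = 704
  C-H: 8 × 408 = 3264
  C=O: 2 × 787 = 1574
  O=O: 5 × 484 = 2420
  Σ(broken) = 7962 kJ
Bonds formed (products):
  C=O: 8 × 787 = 6296
  O-H: 8 × 469 = 3752
  Σ(formed) = 10048 kJ
ΔH = Σ(broken) − Σ(formed) = 7962 − 10048 = −2086 kJ

ΔH ≈ −2086 kJ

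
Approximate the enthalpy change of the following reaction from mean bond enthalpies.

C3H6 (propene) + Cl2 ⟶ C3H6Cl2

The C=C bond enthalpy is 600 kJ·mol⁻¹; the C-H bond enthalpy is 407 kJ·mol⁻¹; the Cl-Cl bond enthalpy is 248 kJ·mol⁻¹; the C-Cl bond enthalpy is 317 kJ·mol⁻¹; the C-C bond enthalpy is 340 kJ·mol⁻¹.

ΔH ≈ −126 kJ

Bonds broken (reactants):
  C-C: 1 × 340 = 340
  C-H: 6 × 407 = 2442
  C=C: 1 × 600 = 600
  Cl-Cl: 1 × 248 = 248
  Σ(broken) = 3630 kJ
Bonds formed (products):
  C-C: 2 × 340 = 680
  C-Cl: 2 × 317 = 634
  C-H: 6 × 407 = 2442
  Σ(formed) = 3756 kJ
ΔH = Σ(broken) − Σ(formed) = 3630 − 3756 = −126 kJ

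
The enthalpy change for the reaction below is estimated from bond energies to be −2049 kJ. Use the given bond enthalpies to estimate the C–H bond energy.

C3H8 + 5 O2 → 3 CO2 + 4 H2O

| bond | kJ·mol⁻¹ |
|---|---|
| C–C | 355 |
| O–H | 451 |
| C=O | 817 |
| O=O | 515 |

D(C–H) ≈ 397 kJ/mol

Let D be the C–H bond energy.
Σ(broken) = 2×355 + 8×D + 5×515 = 3285 + 8D
Σ(formed) = 6×817 + 8×451 = 8510
ΔH = Σ(broken) − Σ(formed) = (3285 + 8D) − (8510) = −5225 + 8D
Setting this equal to −2049 kJ gives 8D = 3176, so D = 397 kJ/mol.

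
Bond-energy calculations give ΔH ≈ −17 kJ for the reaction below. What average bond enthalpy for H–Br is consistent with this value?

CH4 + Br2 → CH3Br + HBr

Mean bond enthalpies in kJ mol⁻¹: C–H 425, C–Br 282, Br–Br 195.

D(H–Br) ≈ 355 kJ/mol

Let D be the H–Br bond energy.
Σ(broken) = 1×195 + 4×425 = 1895
Σ(formed) = 1×282 + 3×425 + 1×D = 1557 + D
ΔH = Σ(broken) − Σ(formed) = (1895) − (1557 + D) = +338 − D
Setting this equal to −17 kJ gives D = 355 kJ/mol.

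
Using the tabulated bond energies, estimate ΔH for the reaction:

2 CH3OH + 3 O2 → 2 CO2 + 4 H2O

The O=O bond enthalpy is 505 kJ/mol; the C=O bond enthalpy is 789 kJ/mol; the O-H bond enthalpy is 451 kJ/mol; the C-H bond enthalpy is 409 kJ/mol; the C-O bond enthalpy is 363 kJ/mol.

Bonds broken (reactants):
  C-H: 6 × 409 = 2454
  C-O: 2 × 363 = 726
  O-H: 2 × 451 = 902
  O=O: 3 × 505 = 1515
  Σ(broken) = 5597 kJ
Bonds formed (products):
  C=O: 4 × 789 = 3156
  O-H: 8 × 451 = 3608
  Σ(formed) = 6764 kJ
ΔH = Σ(broken) − Σ(formed) = 5597 − 6764 = −1167 kJ

ΔH ≈ −1167 kJ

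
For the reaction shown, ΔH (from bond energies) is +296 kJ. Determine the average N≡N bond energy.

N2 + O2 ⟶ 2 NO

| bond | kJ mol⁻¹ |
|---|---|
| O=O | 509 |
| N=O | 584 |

Let D be the N≡N bond energy.
Σ(broken) = 1×D + 1×509 = 509 + D
Σ(formed) = 2×584 = 1168
ΔH = Σ(broken) − Σ(formed) = (509 + D) − (1168) = −659 + D
Setting this equal to +296 kJ gives D = 955 kJ/mol.

D(N≡N) ≈ 955 kJ/mol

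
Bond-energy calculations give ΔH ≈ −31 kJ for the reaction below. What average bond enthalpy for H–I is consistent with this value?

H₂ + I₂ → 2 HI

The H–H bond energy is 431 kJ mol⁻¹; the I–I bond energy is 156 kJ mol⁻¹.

D(H–I) ≈ 309 kJ/mol

Let D be the H–I bond energy.
Σ(broken) = 1×431 + 1×156 = 587
Σ(formed) = 2×D = 2D
ΔH = Σ(broken) − Σ(formed) = (587) − (2D) = +587 − 2D
Setting this equal to −31 kJ gives 2D = 618, so D = 309 kJ/mol.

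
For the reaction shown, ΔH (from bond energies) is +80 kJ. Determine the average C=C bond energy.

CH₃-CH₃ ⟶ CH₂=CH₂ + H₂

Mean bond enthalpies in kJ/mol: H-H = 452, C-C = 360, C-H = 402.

D(C=C) ≈ 632 kJ/mol

Let D be the C=C bond energy.
Σ(broken) = 1×360 + 6×402 = 2772
Σ(formed) = 4×402 + 1×D + 1×452 = 2060 + D
ΔH = Σ(broken) − Σ(formed) = (2772) − (2060 + D) = +712 − D
Setting this equal to +80 kJ gives D = 632 kJ/mol.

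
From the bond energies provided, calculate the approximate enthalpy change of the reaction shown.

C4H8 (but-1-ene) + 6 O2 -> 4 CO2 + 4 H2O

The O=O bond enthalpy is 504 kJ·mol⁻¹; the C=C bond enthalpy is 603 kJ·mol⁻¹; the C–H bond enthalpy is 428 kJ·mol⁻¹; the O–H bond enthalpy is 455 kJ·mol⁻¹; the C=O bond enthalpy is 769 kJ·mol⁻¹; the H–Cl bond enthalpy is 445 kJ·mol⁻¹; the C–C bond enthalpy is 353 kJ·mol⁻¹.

ΔH ≈ −2035 kJ

Bonds broken (reactants):
  C–C: 2 × 353 = 706
  C–H: 8 × 428 = 3424
  C=C: 1 × 603 = 603
  O=O: 6 × 504 = 3024
  Σ(broken) = 7757 kJ
Bonds formed (products):
  C=O: 8 × 769 = 6152
  O–H: 8 × 455 = 3640
  Σ(formed) = 9792 kJ
ΔH = Σ(broken) − Σ(formed) = 7757 − 9792 = −2035 kJ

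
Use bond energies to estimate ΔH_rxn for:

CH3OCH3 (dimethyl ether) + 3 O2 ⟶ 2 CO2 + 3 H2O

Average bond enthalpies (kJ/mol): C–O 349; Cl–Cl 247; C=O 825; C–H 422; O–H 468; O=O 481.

Bonds broken (reactants):
  C–H: 6 × 422 = 2532
  C–O: 2 × 349 = 698
  O=O: 3 × 481 = 1443
  Σ(broken) = 4673 kJ
Bonds formed (products):
  C=O: 4 × 825 = 3300
  O–H: 6 × 468 = 2808
  Σ(formed) = 6108 kJ
ΔH = Σ(broken) − Σ(formed) = 4673 − 6108 = −1435 kJ

ΔH ≈ −1435 kJ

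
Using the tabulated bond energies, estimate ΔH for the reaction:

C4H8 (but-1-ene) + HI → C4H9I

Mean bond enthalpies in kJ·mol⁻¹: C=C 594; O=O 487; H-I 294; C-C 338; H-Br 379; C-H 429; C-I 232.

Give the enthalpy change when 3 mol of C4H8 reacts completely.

ΔH = −333 kJ

Bonds broken (reactants):
  C-C: 2 × 338 = 676
  C-H: 8 × 429 = 3432
  C=C: 1 × 594 = 594
  H-I: 1 × 294 = 294
  Σ(broken) = 4996 kJ
Bonds formed (products):
  C-C: 3 × 338 = 1014
  C-H: 9 × 429 = 3861
  C-I: 1 × 232 = 232
  Σ(formed) = 5107 kJ
ΔH = Σ(broken) − Σ(formed) = 4996 − 5107 = −111 kJ
For 3× the reaction as written: 3 × (−111) = −333 kJ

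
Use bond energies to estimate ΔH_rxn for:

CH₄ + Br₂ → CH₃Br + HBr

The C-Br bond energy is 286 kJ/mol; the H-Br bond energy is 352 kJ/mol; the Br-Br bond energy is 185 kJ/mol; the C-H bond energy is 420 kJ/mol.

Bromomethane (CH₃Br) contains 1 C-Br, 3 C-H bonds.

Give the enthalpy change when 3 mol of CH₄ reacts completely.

ΔH = −99 kJ

Bonds broken (reactants):
  Br-Br: 1 × 185 = 185
  C-H: 4 × 420 = 1680
  Σ(broken) = 1865 kJ
Bonds formed (products):
  C-Br: 1 × 286 = 286
  C-H: 3 × 420 = 1260
  H-Br: 1 × 352 = 352
  Σ(formed) = 1898 kJ
ΔH = Σ(broken) − Σ(formed) = 1865 − 1898 = −33 kJ
For 3× the reaction as written: 3 × (−33) = −99 kJ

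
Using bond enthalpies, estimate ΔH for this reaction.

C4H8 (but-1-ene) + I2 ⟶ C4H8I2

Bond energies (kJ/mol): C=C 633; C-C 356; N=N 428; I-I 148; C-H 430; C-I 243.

Bonds broken (reactants):
  C-C: 2 × 356 = 712
  C-H: 8 × 430 = 3440
  C=C: 1 × 633 = 633
  I-I: 1 × 148 = 148
  Σ(broken) = 4933 kJ
Bonds formed (products):
  C-C: 3 × 356 = 1068
  C-H: 8 × 430 = 3440
  C-I: 2 × 243 = 486
  Σ(formed) = 4994 kJ
ΔH = Σ(broken) − Σ(formed) = 4933 − 4994 = −61 kJ

ΔH ≈ −61 kJ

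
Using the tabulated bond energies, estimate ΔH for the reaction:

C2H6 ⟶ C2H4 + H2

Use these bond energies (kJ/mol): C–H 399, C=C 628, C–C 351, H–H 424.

Bonds broken (reactants):
  C–C: 1 × 351 = 351
  C–H: 6 × 399 = 2394
  Σ(broken) = 2745 kJ
Bonds formed (products):
  C–H: 4 × 399 = 1596
  C=C: 1 × 628 = 628
  H–H: 1 × 424 = 424
  Σ(formed) = 2648 kJ
ΔH = Σ(broken) − Σ(formed) = 2745 − 2648 = +97 kJ

ΔH ≈ +97 kJ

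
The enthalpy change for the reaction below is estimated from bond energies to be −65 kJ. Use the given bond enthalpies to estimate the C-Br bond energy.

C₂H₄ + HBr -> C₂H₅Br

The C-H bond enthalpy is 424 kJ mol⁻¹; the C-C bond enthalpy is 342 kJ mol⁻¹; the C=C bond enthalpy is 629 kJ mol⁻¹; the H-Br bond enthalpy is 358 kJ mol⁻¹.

D(C-Br) ≈ 286 kJ/mol

Let D be the C-Br bond energy.
Σ(broken) = 4×424 + 1×629 + 1×358 = 2683
Σ(formed) = 1×D + 1×342 + 5×424 = 2462 + D
ΔH = Σ(broken) − Σ(formed) = (2683) − (2462 + D) = +221 − D
Setting this equal to −65 kJ gives D = 286 kJ/mol.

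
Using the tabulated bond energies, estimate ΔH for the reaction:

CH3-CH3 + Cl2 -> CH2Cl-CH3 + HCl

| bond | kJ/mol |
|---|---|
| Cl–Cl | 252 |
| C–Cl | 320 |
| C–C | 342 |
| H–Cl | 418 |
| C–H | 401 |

Bonds broken (reactants):
  C–C: 1 × 342 = 342
  C–H: 6 × 401 = 2406
  Cl–Cl: 1 × 252 = 252
  Σ(broken) = 3000 kJ
Bonds formed (products):
  C–C: 1 × 342 = 342
  C–Cl: 1 × 320 = 320
  C–H: 5 × 401 = 2005
  H–Cl: 1 × 418 = 418
  Σ(formed) = 3085 kJ
ΔH = Σ(broken) − Σ(formed) = 3000 − 3085 = −85 kJ

ΔH ≈ −85 kJ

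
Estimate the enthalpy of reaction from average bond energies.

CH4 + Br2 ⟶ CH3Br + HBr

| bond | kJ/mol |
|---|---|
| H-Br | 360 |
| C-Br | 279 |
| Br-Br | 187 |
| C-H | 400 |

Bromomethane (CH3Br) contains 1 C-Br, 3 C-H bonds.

ΔH ≈ −52 kJ

Bonds broken (reactants):
  Br-Br: 1 × 187 = 187
  C-H: 4 × 400 = 1600
  Σ(broken) = 1787 kJ
Bonds formed (products):
  C-Br: 1 × 279 = 279
  C-H: 3 × 400 = 1200
  H-Br: 1 × 360 = 360
  Σ(formed) = 1839 kJ
ΔH = Σ(broken) − Σ(formed) = 1787 − 1839 = −52 kJ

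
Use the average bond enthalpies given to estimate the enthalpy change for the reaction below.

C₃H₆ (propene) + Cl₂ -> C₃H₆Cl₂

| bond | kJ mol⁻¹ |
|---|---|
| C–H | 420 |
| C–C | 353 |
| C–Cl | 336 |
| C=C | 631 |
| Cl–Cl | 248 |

Bonds broken (reactants):
  C–C: 1 × 353 = 353
  C–H: 6 × 420 = 2520
  C=C: 1 × 631 = 631
  Cl–Cl: 1 × 248 = 248
  Σ(broken) = 3752 kJ
Bonds formed (products):
  C–C: 2 × 353 = 706
  C–Cl: 2 × 336 = 672
  C–H: 6 × 420 = 2520
  Σ(formed) = 3898 kJ
ΔH = Σ(broken) − Σ(formed) = 3752 − 3898 = −146 kJ

ΔH ≈ −146 kJ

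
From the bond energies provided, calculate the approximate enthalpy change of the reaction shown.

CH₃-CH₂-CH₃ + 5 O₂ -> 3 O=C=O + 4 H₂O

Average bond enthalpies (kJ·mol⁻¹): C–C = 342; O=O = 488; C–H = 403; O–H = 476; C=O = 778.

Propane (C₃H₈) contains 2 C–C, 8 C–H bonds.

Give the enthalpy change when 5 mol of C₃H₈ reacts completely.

Bonds broken (reactants):
  C–C: 2 × 342 = 684
  C–H: 8 × 403 = 3224
  O=O: 5 × 488 = 2440
  Σ(broken) = 6348 kJ
Bonds formed (products):
  C=O: 6 × 778 = 4668
  O–H: 8 × 476 = 3808
  Σ(formed) = 8476 kJ
ΔH = Σ(broken) − Σ(formed) = 6348 − 8476 = −2128 kJ
For 5× the reaction as written: 5 × (−2128) = −10640 kJ

ΔH = −10640 kJ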